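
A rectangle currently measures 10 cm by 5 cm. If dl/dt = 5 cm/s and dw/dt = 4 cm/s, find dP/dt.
18 cm/s

P = 2(l + w)
dP/dt = 2(dl/dt + dw/dt) = 2(5 + 4) = 18 cm/s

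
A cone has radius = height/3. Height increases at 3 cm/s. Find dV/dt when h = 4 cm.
16π/3 cm³/s

V = (1/3)π(h/3)²h = πh³/27
dV/dt = πh²/9 · 3
At h = 4: dV/dt = 16π/3 cm³/s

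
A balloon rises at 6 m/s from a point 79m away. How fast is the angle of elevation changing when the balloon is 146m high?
0.017201 rad/s

tan(θ) = y/79
sec²(θ) · dθ/dt = (1/79) · dy/dt
dθ/dt = cos²(θ)/79 · 6 = 79/(79² + 146²) · 6
dθ/dt = 0.017201 rad/s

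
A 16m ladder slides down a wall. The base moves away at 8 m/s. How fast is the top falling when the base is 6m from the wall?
24√55/55 ≈ 3.236 m/s

x² + y² = 16²
2x·dx/dt + 2y·dy/dt = 0
dy/dt = -x/y · dx/dt = -6/(2√55) · 8 = -24√55/55 m/s
The top is descending at 24√55/55 ≈ 3.236 m/s.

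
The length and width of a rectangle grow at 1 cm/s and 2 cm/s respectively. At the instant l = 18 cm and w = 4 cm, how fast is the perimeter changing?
6 cm/s

P = 2(l + w)
dP/dt = 2(dl/dt + dw/dt) = 2(1 + 2) = 6 cm/s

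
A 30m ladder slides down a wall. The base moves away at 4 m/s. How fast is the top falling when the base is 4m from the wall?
8√221/221 ≈ 0.5381 m/s

x² + y² = 30²
2x·dx/dt + 2y·dy/dt = 0
dy/dt = -x/y · dx/dt = -4/(2√221) · 4 = -8√221/221 m/s
The top is descending at 8√221/221 ≈ 0.5381 m/s.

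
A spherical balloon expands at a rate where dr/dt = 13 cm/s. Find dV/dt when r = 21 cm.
22932π cm³/s

V = (4/3)πr³
dV/dt = dV/dr · dr/dt = 4πr² · 13
At r = 21: dV/dt = 22932π cm³/s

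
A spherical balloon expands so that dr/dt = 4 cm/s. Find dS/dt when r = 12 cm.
384π cm²/s

S = 4πr²
dS/dt = dS/dr · dr/dt = 8πr · 4
At r = 12: dS/dt = 384π cm²/s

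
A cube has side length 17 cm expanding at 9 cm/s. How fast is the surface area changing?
1836 cm²/s

A = 6s²
dA/dt = 12s · ds/dt = 12·17·9 = 1836 cm²/s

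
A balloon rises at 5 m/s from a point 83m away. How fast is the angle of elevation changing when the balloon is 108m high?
0.022368 rad/s

tan(θ) = y/83
sec²(θ) · dθ/dt = (1/83) · dy/dt
dθ/dt = cos²(θ)/83 · 5 = 83/(83² + 108²) · 5
dθ/dt = 0.022368 rad/s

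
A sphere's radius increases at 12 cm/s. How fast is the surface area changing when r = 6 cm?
576π cm²/s

S = 4πr²
dS/dt = dS/dr · dr/dt = 8πr · 12
At r = 6: dS/dt = 576π cm²/s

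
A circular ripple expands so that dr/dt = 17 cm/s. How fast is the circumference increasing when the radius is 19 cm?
34π cm/s

C = 2πr
dC/dt = 2π · dr/dt = 2π · 17 = 34π cm/s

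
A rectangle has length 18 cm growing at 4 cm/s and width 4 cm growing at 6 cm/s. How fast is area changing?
124 cm²/s

A = lw
dA/dt = w·dl/dt + l·dw/dt = 4·4 + 18·6 = 124 cm²/s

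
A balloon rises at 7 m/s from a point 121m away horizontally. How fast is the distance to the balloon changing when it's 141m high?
987√34522/34522 ≈ 5.312 m/s

z² = 121² + y²
z = √(121² + 141²) = √34522
dz/dt = y/z · dy/dt = 141/√34522 · 7 = 987√34522/34522 ≈ 5.312 m/s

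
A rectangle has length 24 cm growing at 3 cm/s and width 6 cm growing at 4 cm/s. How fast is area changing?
114 cm²/s

A = lw
dA/dt = w·dl/dt + l·dw/dt = 6·3 + 24·4 = 114 cm²/s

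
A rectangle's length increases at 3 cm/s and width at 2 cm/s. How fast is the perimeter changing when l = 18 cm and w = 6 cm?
10 cm/s

P = 2(l + w)
dP/dt = 2(dl/dt + dw/dt) = 2(3 + 2) = 10 cm/s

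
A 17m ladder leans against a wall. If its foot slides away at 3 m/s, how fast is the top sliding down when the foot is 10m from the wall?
10√21/21 ≈ 2.182 m/s

x² + y² = 17²
2x·dx/dt + 2y·dy/dt = 0
dy/dt = -x/y · dx/dt = -10/(3√21) · 3 = -10√21/21 m/s
The top is descending at 10√21/21 ≈ 2.182 m/s.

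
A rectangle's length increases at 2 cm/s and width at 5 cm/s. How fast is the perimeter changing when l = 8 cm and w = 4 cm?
14 cm/s

P = 2(l + w)
dP/dt = 2(dl/dt + dw/dt) = 2(2 + 5) = 14 cm/s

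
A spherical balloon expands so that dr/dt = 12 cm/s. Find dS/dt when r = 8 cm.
768π cm²/s

S = 4πr²
dS/dt = dS/dr · dr/dt = 8πr · 12
At r = 8: dS/dt = 768π cm²/s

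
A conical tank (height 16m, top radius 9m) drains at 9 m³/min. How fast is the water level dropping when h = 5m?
256/(225π) ≈ 0.3622 m/min

r/h = 9/16, so r = (9/16)h
V = (1/3)πr²h = (1/3)π((9/16)h)²h = (27/256)πh³
dV/dh = (81/256)πh²
dh/dt = (dV/dt)/(dV/dh) = -9/((81/256)π·5²) = -256/(225π) m/min
The level is dropping at 256/(225π) ≈ 0.3622 m/min.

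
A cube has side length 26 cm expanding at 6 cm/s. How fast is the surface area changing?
1872 cm²/s

A = 6s²
dA/dt = 12s · ds/dt = 12·26·6 = 1872 cm²/s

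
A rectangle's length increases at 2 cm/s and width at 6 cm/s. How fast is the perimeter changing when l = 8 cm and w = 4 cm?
16 cm/s

P = 2(l + w)
dP/dt = 2(dl/dt + dw/dt) = 2(2 + 6) = 16 cm/s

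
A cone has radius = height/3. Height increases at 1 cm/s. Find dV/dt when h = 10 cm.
100π/9 cm³/s

V = (1/3)π(h/3)²h = πh³/27
dV/dt = πh²/9 · 1
At h = 10: dV/dt = 100π/9 cm³/s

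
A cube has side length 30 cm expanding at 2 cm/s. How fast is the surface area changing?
720 cm²/s

A = 6s²
dA/dt = 12s · ds/dt = 12·30·2 = 720 cm²/s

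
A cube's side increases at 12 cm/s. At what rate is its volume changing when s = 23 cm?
19044 cm³/s

V = s³
dV/dt = 3s² · ds/dt = 3·23²·12 = 19044 cm³/s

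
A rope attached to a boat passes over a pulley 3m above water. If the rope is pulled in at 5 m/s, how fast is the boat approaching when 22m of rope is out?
22√19/19 ≈ 5.047 m/s

rope² = x² + 3²
x = √(22² - 3²) = 5√19
dx/dt = (rope/x) · d(rope)/dt = (22/(5√19)) · (-5) = -22√19/19 m/s
The boat approaches at 22√19/19 ≈ 5.047 m/s.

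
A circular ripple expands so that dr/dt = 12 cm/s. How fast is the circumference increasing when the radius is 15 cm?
24π cm/s

C = 2πr
dC/dt = 2π · dr/dt = 2π · 12 = 24π cm/s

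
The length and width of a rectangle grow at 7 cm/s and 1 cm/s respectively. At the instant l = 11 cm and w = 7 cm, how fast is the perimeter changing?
16 cm/s

P = 2(l + w)
dP/dt = 2(dl/dt + dw/dt) = 2(7 + 1) = 16 cm/s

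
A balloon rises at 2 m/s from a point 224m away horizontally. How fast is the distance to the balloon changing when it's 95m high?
190√59201/59201 ≈ 0.7809 m/s

z² = 224² + y²
z = √(224² + 95²) = √59201
dz/dt = y/z · dy/dt = 95/√59201 · 2 = 190√59201/59201 ≈ 0.7809 m/s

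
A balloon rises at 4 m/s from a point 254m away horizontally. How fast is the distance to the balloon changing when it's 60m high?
120√17029/17029 ≈ 0.9196 m/s

z² = 254² + y²
z = √(254² + 60²) = 2√17029
dz/dt = y/z · dy/dt = 60/(2√17029) · 4 = 120√17029/17029 ≈ 0.9196 m/s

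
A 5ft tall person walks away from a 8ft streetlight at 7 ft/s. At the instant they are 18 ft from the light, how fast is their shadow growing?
35/3 ft/s

By similar triangles: 8/(x+s) = 5/s
Solving: s = 5x/3
ds/dt = 5/3 · dx/dt = 5/3 · 7 = 35/3 ft/s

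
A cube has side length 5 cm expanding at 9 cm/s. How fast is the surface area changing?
540 cm²/s

A = 6s²
dA/dt = 12s · ds/dt = 12·5·9 = 540 cm²/s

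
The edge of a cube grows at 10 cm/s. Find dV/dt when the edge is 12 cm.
4320 cm³/s

V = s³
dV/dt = 3s² · ds/dt = 3·12²·10 = 4320 cm³/s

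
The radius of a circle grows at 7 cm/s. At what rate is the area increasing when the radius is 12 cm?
168π cm²/s

A = πr²
dA/dt = 2πr · dr/dt = 2π(12)(7) = 168π cm²/s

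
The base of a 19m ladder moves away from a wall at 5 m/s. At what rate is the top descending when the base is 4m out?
4√345/69 ≈ 1.077 m/s

x² + y² = 19²
2x·dx/dt + 2y·dy/dt = 0
dy/dt = -x/y · dx/dt = -4/√345 · 5 = -4√345/69 m/s
The top is descending at 4√345/69 ≈ 1.077 m/s.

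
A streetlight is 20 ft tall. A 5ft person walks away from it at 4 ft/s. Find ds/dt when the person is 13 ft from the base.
4/3 ft/s

By similar triangles: 20/(x+s) = 5/s
Solving: s = 5x/15
ds/dt = 5/15 · dx/dt = 1/3 · 4 = 4/3 ft/s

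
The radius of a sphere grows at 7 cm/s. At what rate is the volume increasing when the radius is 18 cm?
9072π cm³/s

V = (4/3)πr³
dV/dt = dV/dr · dr/dt = 4πr² · 7
At r = 18: dV/dt = 9072π cm³/s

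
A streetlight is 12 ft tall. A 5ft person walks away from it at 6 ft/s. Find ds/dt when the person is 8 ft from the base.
30/7 ft/s

By similar triangles: 12/(x+s) = 5/s
Solving: s = 5x/7
ds/dt = 5/7 · dx/dt = 5/7 · 6 = 30/7 ft/s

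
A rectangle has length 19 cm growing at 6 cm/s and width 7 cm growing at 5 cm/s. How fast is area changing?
137 cm²/s

A = lw
dA/dt = w·dl/dt + l·dw/dt = 7·6 + 19·5 = 137 cm²/s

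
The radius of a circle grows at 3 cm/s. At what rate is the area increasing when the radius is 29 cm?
174π cm²/s

A = πr²
dA/dt = 2πr · dr/dt = 2π(29)(3) = 174π cm²/s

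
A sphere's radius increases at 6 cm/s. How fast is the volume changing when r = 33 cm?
26136π cm³/s

V = (4/3)πr³
dV/dt = dV/dr · dr/dt = 4πr² · 6
At r = 33: dV/dt = 26136π cm³/s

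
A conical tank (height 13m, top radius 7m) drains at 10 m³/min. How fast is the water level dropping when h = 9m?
1690/(3969π) ≈ 0.1355 m/min

r/h = 7/13, so r = (7/13)h
V = (1/3)πr²h = (1/3)π((7/13)h)²h = (49/507)πh³
dV/dh = (49/169)πh²
dh/dt = (dV/dt)/(dV/dh) = -10/((49/169)π·9²) = -1690/(3969π) m/min
The level is dropping at 1690/(3969π) ≈ 0.1355 m/min.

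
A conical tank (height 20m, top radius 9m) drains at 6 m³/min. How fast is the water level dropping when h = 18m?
200/(2187π) ≈ 0.02911 m/min

r/h = 9/20, so r = (9/20)h
V = (1/3)πr²h = (1/3)π((9/20)h)²h = (27/400)πh³
dV/dh = (81/400)πh²
dh/dt = (dV/dt)/(dV/dh) = -6/((81/400)π·18²) = -200/(2187π) m/min
The level is dropping at 200/(2187π) ≈ 0.02911 m/min.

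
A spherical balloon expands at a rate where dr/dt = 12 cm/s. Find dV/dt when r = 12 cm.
6912π cm³/s

V = (4/3)πr³
dV/dt = dV/dr · dr/dt = 4πr² · 12
At r = 12: dV/dt = 6912π cm³/s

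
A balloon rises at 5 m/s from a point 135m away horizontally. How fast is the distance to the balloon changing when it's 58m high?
290√21589/21589 ≈ 1.974 m/s

z² = 135² + y²
z = √(135² + 58²) = √21589
dz/dt = y/z · dy/dt = 58/√21589 · 5 = 290√21589/21589 ≈ 1.974 m/s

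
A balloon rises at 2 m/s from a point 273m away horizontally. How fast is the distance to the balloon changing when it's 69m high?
23√8810/4405 ≈ 0.4901 m/s

z² = 273² + y²
z = √(273² + 69²) = 3√8810
dz/dt = y/z · dy/dt = 69/(3√8810) · 2 = 23√8810/4405 ≈ 0.4901 m/s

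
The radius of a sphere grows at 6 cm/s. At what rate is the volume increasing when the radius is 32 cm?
24576π cm³/s

V = (4/3)πr³
dV/dt = dV/dr · dr/dt = 4πr² · 6
At r = 32: dV/dt = 24576π cm³/s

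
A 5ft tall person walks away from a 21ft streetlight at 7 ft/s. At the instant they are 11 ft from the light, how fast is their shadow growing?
35/16 ft/s

By similar triangles: 21/(x+s) = 5/s
Solving: s = 5x/16
ds/dt = 5/16 · dx/dt = 5/16 · 7 = 35/16 ft/s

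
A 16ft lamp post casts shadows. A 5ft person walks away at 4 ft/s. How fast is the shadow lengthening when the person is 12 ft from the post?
20/11 ft/s

By similar triangles: 16/(x+s) = 5/s
Solving: s = 5x/11
ds/dt = 5/11 · dx/dt = 5/11 · 4 = 20/11 ft/s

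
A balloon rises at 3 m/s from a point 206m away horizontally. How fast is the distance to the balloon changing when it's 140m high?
210√15509/15509 ≈ 1.686 m/s

z² = 206² + y²
z = √(206² + 140²) = 2√15509
dz/dt = y/z · dy/dt = 140/(2√15509) · 3 = 210√15509/15509 ≈ 1.686 m/s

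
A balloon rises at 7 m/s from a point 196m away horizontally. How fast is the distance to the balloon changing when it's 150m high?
525√15229/15229 ≈ 4.254 m/s

z² = 196² + y²
z = √(196² + 150²) = 2√15229
dz/dt = y/z · dy/dt = 150/(2√15229) · 7 = 525√15229/15229 ≈ 4.254 m/s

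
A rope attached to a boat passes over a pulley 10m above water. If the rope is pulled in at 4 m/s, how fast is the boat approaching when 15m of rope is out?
12√5/5 ≈ 5.367 m/s

rope² = x² + 10²
x = √(15² - 10²) = 5√5
dx/dt = (rope/x) · d(rope)/dt = (15/(5√5)) · (-4) = -12√5/5 m/s
The boat approaches at 12√5/5 ≈ 5.367 m/s.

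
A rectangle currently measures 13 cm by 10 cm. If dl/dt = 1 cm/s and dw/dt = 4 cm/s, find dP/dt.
10 cm/s

P = 2(l + w)
dP/dt = 2(dl/dt + dw/dt) = 2(1 + 4) = 10 cm/s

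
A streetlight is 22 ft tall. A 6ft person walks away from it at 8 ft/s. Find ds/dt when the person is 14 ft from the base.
3 ft/s

By similar triangles: 22/(x+s) = 6/s
Solving: s = 6x/16
ds/dt = 6/16 · dx/dt = 3/8 · 8 = 3 ft/s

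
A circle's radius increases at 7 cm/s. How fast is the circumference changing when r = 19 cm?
14π cm/s

C = 2πr
dC/dt = 2π · dr/dt = 2π · 7 = 14π cm/s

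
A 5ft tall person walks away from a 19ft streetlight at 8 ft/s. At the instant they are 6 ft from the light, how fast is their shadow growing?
20/7 ft/s

By similar triangles: 19/(x+s) = 5/s
Solving: s = 5x/14
ds/dt = 5/14 · dx/dt = 5/14 · 8 = 20/7 ft/s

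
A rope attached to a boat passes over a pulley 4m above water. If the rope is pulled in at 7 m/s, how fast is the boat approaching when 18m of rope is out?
9√77/11 ≈ 7.18 m/s

rope² = x² + 4²
x = √(18² - 4²) = 2√77
dx/dt = (rope/x) · d(rope)/dt = (18/(2√77)) · (-7) = -9√77/11 m/s
The boat approaches at 9√77/11 ≈ 7.18 m/s.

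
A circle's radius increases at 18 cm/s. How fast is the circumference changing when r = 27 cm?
36π cm/s

C = 2πr
dC/dt = 2π · dr/dt = 2π · 18 = 36π cm/s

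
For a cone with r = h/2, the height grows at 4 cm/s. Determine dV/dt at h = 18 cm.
324π cm³/s

V = (1/3)π(h/2)²h = πh³/12
dV/dt = πh²/4 · 4
At h = 18: dV/dt = 324π cm³/s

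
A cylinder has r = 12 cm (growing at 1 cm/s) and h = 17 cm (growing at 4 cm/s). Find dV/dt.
984π cm³/s

V = πr²h
dV/dt = 2πrh·dr/dt + πr²·dh/dt
= 2π(12)(17)(1) + π(12)²(4)
= 984π cm³/s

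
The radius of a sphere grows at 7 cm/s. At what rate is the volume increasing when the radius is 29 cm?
23548π cm³/s

V = (4/3)πr³
dV/dt = dV/dr · dr/dt = 4πr² · 7
At r = 29: dV/dt = 23548π cm³/s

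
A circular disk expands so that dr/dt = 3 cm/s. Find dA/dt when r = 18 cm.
108π cm²/s

A = πr²
dA/dt = 2πr · dr/dt = 2π(18)(3) = 108π cm²/s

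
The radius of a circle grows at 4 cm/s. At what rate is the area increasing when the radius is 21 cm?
168π cm²/s

A = πr²
dA/dt = 2πr · dr/dt = 2π(21)(4) = 168π cm²/s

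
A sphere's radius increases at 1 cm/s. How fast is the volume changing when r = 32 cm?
4096π cm³/s

V = (4/3)πr³
dV/dt = dV/dr · dr/dt = 4πr² · 1
At r = 32: dV/dt = 4096π cm³/s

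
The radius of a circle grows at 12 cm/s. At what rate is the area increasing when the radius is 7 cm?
168π cm²/s

A = πr²
dA/dt = 2πr · dr/dt = 2π(7)(12) = 168π cm²/s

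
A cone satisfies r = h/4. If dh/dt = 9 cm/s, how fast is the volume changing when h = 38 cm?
3249π/4 cm³/s

V = (1/3)π(h/4)²h = πh³/48
dV/dt = πh²/16 · 9
At h = 38: dV/dt = 3249π/4 cm³/s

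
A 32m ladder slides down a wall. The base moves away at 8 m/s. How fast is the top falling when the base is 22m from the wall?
88√15/45 ≈ 7.574 m/s

x² + y² = 32²
2x·dx/dt + 2y·dy/dt = 0
dy/dt = -x/y · dx/dt = -22/(6√15) · 8 = -88√15/45 m/s
The top is descending at 88√15/45 ≈ 7.574 m/s.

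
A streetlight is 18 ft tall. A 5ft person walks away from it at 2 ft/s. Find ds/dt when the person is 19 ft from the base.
10/13 ft/s

By similar triangles: 18/(x+s) = 5/s
Solving: s = 5x/13
ds/dt = 5/13 · dx/dt = 5/13 · 2 = 10/13 ft/s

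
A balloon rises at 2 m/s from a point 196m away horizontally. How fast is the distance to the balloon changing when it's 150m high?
150√15229/15229 ≈ 1.216 m/s

z² = 196² + y²
z = √(196² + 150²) = 2√15229
dz/dt = y/z · dy/dt = 150/(2√15229) · 2 = 150√15229/15229 ≈ 1.216 m/s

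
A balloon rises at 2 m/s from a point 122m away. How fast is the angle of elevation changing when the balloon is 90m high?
0.010616 rad/s

tan(θ) = y/122
sec²(θ) · dθ/dt = (1/122) · dy/dt
dθ/dt = cos²(θ)/122 · 2 = 122/(122² + 90²) · 2
dθ/dt = 0.010616 rad/s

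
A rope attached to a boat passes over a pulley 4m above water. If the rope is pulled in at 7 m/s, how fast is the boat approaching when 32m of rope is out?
8√7/3 ≈ 7.055 m/s

rope² = x² + 4²
x = √(32² - 4²) = 12√7
dx/dt = (rope/x) · d(rope)/dt = (32/(12√7)) · (-7) = -8√7/3 m/s
The boat approaches at 8√7/3 ≈ 7.055 m/s.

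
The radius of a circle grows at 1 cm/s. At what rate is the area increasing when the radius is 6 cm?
12π cm²/s

A = πr²
dA/dt = 2πr · dr/dt = 2π(6)(1) = 12π cm²/s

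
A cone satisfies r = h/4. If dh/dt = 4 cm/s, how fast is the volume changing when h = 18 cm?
81π cm³/s

V = (1/3)π(h/4)²h = πh³/48
dV/dt = πh²/16 · 4
At h = 18: dV/dt = 81π cm³/s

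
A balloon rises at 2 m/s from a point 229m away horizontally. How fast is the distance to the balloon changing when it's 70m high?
140√57341/57341 ≈ 0.5846 m/s

z² = 229² + y²
z = √(229² + 70²) = √57341
dz/dt = y/z · dy/dt = 70/√57341 · 2 = 140√57341/57341 ≈ 0.5846 m/s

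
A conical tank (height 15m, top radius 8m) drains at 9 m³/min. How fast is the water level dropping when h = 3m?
225/(64π) ≈ 1.119 m/min

r/h = 8/15, so r = (8/15)h
V = (1/3)πr²h = (1/3)π((8/15)h)²h = (64/675)πh³
dV/dh = (64/225)πh²
dh/dt = (dV/dt)/(dV/dh) = -9/((64/225)π·3²) = -225/(64π) m/min
The level is dropping at 225/(64π) ≈ 1.119 m/min.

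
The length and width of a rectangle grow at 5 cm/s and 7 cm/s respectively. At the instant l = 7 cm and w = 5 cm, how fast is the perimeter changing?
24 cm/s

P = 2(l + w)
dP/dt = 2(dl/dt + dw/dt) = 2(5 + 7) = 24 cm/s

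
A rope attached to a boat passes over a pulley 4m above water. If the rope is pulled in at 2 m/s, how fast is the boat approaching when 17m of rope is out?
34√273/273 ≈ 2.058 m/s

rope² = x² + 4²
x = √(17² - 4²) = √273
dx/dt = (rope/x) · d(rope)/dt = (17/√273) · (-2) = -34√273/273 m/s
The boat approaches at 34√273/273 ≈ 2.058 m/s.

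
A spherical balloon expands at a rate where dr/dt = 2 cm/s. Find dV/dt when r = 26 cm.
5408π cm³/s

V = (4/3)πr³
dV/dt = dV/dr · dr/dt = 4πr² · 2
At r = 26: dV/dt = 5408π cm³/s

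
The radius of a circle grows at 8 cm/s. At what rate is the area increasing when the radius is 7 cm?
112π cm²/s

A = πr²
dA/dt = 2πr · dr/dt = 2π(7)(8) = 112π cm²/s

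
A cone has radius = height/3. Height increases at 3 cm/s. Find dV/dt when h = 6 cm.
12π cm³/s

V = (1/3)π(h/3)²h = πh³/27
dV/dt = πh²/9 · 3
At h = 6: dV/dt = 12π cm³/s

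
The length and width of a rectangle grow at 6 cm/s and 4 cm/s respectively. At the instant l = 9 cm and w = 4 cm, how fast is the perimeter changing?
20 cm/s

P = 2(l + w)
dP/dt = 2(dl/dt + dw/dt) = 2(6 + 4) = 20 cm/s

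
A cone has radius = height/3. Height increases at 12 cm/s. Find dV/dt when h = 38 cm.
5776π/3 cm³/s

V = (1/3)π(h/3)²h = πh³/27
dV/dt = πh²/9 · 12
At h = 38: dV/dt = 5776π/3 cm³/s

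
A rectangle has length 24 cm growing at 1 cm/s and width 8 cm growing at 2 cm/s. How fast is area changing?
56 cm²/s

A = lw
dA/dt = w·dl/dt + l·dw/dt = 8·1 + 24·2 = 56 cm²/s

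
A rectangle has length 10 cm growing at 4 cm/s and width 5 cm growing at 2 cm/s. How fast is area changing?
40 cm²/s

A = lw
dA/dt = w·dl/dt + l·dw/dt = 5·4 + 10·2 = 40 cm²/s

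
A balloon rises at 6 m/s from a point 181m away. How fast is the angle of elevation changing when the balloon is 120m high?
0.023028 rad/s

tan(θ) = y/181
sec²(θ) · dθ/dt = (1/181) · dy/dt
dθ/dt = cos²(θ)/181 · 6 = 181/(181² + 120²) · 6
dθ/dt = 0.023028 rad/s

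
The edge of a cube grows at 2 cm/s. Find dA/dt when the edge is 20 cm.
480 cm²/s

A = 6s²
dA/dt = 12s · ds/dt = 12·20·2 = 480 cm²/s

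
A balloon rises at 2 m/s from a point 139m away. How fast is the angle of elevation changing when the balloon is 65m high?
0.011807 rad/s

tan(θ) = y/139
sec²(θ) · dθ/dt = (1/139) · dy/dt
dθ/dt = cos²(θ)/139 · 2 = 139/(139² + 65²) · 2
dθ/dt = 0.011807 rad/s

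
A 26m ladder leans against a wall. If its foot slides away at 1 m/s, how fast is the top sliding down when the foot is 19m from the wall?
19√35/105 ≈ 1.071 m/s

x² + y² = 26²
2x·dx/dt + 2y·dy/dt = 0
dy/dt = -x/y · dx/dt = -19/(3√35) · 1 = -19√35/105 m/s
The top is descending at 19√35/105 ≈ 1.071 m/s.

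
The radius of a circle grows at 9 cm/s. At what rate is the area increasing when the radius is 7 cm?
126π cm²/s

A = πr²
dA/dt = 2πr · dr/dt = 2π(7)(9) = 126π cm²/s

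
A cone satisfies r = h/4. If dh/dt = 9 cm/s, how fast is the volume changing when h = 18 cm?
729π/4 cm³/s

V = (1/3)π(h/4)²h = πh³/48
dV/dt = πh²/16 · 9
At h = 18: dV/dt = 729π/4 cm³/s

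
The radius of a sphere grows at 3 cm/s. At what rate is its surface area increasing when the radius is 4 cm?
96π cm²/s

S = 4πr²
dS/dt = dS/dr · dr/dt = 8πr · 3
At r = 4: dS/dt = 96π cm²/s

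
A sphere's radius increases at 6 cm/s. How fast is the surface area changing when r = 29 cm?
1392π cm²/s

S = 4πr²
dS/dt = dS/dr · dr/dt = 8πr · 6
At r = 29: dS/dt = 1392π cm²/s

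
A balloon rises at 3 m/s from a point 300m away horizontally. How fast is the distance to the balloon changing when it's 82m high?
123√24181/24181 ≈ 0.791 m/s

z² = 300² + y²
z = √(300² + 82²) = 2√24181
dz/dt = y/z · dy/dt = 82/(2√24181) · 3 = 123√24181/24181 ≈ 0.791 m/s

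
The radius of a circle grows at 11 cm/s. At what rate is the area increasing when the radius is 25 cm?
550π cm²/s

A = πr²
dA/dt = 2πr · dr/dt = 2π(25)(11) = 550π cm²/s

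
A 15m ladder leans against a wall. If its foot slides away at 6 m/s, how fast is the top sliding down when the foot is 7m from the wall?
21√11/22 ≈ 3.166 m/s

x² + y² = 15²
2x·dx/dt + 2y·dy/dt = 0
dy/dt = -x/y · dx/dt = -7/(4√11) · 6 = -21√11/22 m/s
The top is descending at 21√11/22 ≈ 3.166 m/s.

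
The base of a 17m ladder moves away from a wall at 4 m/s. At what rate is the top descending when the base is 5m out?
5√66/33 ≈ 1.231 m/s

x² + y² = 17²
2x·dx/dt + 2y·dy/dt = 0
dy/dt = -x/y · dx/dt = -5/(2√66) · 4 = -5√66/33 m/s
The top is descending at 5√66/33 ≈ 1.231 m/s.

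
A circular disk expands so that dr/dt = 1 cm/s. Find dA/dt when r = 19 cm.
38π cm²/s

A = πr²
dA/dt = 2πr · dr/dt = 2π(19)(1) = 38π cm²/s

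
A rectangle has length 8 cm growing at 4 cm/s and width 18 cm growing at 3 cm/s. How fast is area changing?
96 cm²/s

A = lw
dA/dt = w·dl/dt + l·dw/dt = 18·4 + 8·3 = 96 cm²/s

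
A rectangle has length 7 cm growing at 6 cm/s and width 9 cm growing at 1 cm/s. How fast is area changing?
61 cm²/s

A = lw
dA/dt = w·dl/dt + l·dw/dt = 9·6 + 7·1 = 61 cm²/s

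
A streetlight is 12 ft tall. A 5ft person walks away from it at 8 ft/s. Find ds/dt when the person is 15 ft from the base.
40/7 ft/s

By similar triangles: 12/(x+s) = 5/s
Solving: s = 5x/7
ds/dt = 5/7 · dx/dt = 5/7 · 8 = 40/7 ft/s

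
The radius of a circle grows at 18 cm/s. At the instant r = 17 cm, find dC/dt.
36π cm/s

C = 2πr
dC/dt = 2π · dr/dt = 2π · 18 = 36π cm/s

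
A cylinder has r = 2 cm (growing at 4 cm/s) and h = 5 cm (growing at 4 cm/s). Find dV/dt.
96π cm³/s

V = πr²h
dV/dt = 2πrh·dr/dt + πr²·dh/dt
= 2π(2)(5)(4) + π(2)²(4)
= 96π cm³/s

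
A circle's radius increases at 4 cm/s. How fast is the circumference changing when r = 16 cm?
8π cm/s

C = 2πr
dC/dt = 2π · dr/dt = 2π · 4 = 8π cm/s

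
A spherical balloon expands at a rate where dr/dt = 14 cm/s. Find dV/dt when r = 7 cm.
2744π cm³/s

V = (4/3)πr³
dV/dt = dV/dr · dr/dt = 4πr² · 14
At r = 7: dV/dt = 2744π cm³/s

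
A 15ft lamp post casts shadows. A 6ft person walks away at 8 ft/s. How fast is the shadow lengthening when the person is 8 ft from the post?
16/3 ft/s

By similar triangles: 15/(x+s) = 6/s
Solving: s = 6x/9
ds/dt = 6/9 · dx/dt = 2/3 · 8 = 16/3 ft/s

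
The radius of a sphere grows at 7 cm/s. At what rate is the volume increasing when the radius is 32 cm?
28672π cm³/s

V = (4/3)πr³
dV/dt = dV/dr · dr/dt = 4πr² · 7
At r = 32: dV/dt = 28672π cm³/s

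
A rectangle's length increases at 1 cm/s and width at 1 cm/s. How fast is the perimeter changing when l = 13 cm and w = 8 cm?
4 cm/s

P = 2(l + w)
dP/dt = 2(dl/dt + dw/dt) = 2(1 + 1) = 4 cm/s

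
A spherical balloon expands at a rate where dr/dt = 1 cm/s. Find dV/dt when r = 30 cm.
3600π cm³/s

V = (4/3)πr³
dV/dt = dV/dr · dr/dt = 4πr² · 1
At r = 30: dV/dt = 3600π cm³/s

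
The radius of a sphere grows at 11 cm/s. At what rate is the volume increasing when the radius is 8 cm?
2816π cm³/s

V = (4/3)πr³
dV/dt = dV/dr · dr/dt = 4πr² · 11
At r = 8: dV/dt = 2816π cm³/s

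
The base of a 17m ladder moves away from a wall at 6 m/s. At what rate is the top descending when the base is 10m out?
20√21/21 ≈ 4.364 m/s

x² + y² = 17²
2x·dx/dt + 2y·dy/dt = 0
dy/dt = -x/y · dx/dt = -10/(3√21) · 6 = -20√21/21 m/s
The top is descending at 20√21/21 ≈ 4.364 m/s.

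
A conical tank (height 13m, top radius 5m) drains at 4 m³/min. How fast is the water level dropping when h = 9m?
676/(2025π) ≈ 0.1063 m/min

r/h = 5/13, so r = (5/13)h
V = (1/3)πr²h = (1/3)π((5/13)h)²h = (25/507)πh³
dV/dh = (25/169)πh²
dh/dt = (dV/dt)/(dV/dh) = -4/((25/169)π·9²) = -676/(2025π) m/min
The level is dropping at 676/(2025π) ≈ 0.1063 m/min.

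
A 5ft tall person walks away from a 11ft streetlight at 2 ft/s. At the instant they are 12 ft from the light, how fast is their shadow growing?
5/3 ft/s

By similar triangles: 11/(x+s) = 5/s
Solving: s = 5x/6
ds/dt = 5/6 · dx/dt = 5/6 · 2 = 5/3 ft/s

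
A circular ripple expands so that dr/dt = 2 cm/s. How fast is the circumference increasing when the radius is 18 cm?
4π cm/s

C = 2πr
dC/dt = 2π · dr/dt = 2π · 2 = 4π cm/s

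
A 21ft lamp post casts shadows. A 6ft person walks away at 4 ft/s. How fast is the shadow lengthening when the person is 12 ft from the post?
8/5 ft/s

By similar triangles: 21/(x+s) = 6/s
Solving: s = 6x/15
ds/dt = 6/15 · dx/dt = 2/5 · 4 = 8/5 ft/s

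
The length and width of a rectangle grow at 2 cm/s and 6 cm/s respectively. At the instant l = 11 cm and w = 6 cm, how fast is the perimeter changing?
16 cm/s

P = 2(l + w)
dP/dt = 2(dl/dt + dw/dt) = 2(2 + 6) = 16 cm/s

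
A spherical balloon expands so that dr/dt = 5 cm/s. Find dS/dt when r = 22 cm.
880π cm²/s

S = 4πr²
dS/dt = dS/dr · dr/dt = 8πr · 5
At r = 22: dS/dt = 880π cm²/s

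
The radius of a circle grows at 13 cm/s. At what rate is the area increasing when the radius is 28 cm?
728π cm²/s

A = πr²
dA/dt = 2πr · dr/dt = 2π(28)(13) = 728π cm²/s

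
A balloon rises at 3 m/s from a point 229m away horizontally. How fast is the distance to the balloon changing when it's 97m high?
291√2474/12370 ≈ 1.17 m/s

z² = 229² + y²
z = √(229² + 97²) = 5√2474
dz/dt = y/z · dy/dt = 97/(5√2474) · 3 = 291√2474/12370 ≈ 1.17 m/s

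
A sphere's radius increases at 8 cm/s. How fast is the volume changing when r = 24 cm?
18432π cm³/s

V = (4/3)πr³
dV/dt = dV/dr · dr/dt = 4πr² · 8
At r = 24: dV/dt = 18432π cm³/s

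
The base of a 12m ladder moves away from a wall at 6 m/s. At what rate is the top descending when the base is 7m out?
42√95/95 ≈ 4.309 m/s

x² + y² = 12²
2x·dx/dt + 2y·dy/dt = 0
dy/dt = -x/y · dx/dt = -7/√95 · 6 = -42√95/95 m/s
The top is descending at 42√95/95 ≈ 4.309 m/s.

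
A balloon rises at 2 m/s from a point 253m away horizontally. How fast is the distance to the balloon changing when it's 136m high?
272√82505/82505 ≈ 0.947 m/s

z² = 253² + y²
z = √(253² + 136²) = √82505
dz/dt = y/z · dy/dt = 136/√82505 · 2 = 272√82505/82505 ≈ 0.947 m/s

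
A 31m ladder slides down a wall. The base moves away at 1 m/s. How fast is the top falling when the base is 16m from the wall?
16√705/705 ≈ 0.6026 m/s

x² + y² = 31²
2x·dx/dt + 2y·dy/dt = 0
dy/dt = -x/y · dx/dt = -16/√705 · 1 = -16√705/705 m/s
The top is descending at 16√705/705 ≈ 0.6026 m/s.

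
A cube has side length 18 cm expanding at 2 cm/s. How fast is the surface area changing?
432 cm²/s

A = 6s²
dA/dt = 12s · ds/dt = 12·18·2 = 432 cm²/s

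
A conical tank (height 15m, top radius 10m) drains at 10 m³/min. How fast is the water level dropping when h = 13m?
45/(338π) ≈ 0.04238 m/min

r/h = 10/15, so r = (2/3)h
V = (1/3)πr²h = (1/3)π((2/3)h)²h = (4/27)πh³
dV/dh = (4/9)πh²
dh/dt = (dV/dt)/(dV/dh) = -10/((4/9)π·13²) = -45/(338π) m/min
The level is dropping at 45/(338π) ≈ 0.04238 m/min.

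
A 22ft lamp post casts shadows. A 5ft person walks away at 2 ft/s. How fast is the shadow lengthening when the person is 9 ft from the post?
10/17 ft/s

By similar triangles: 22/(x+s) = 5/s
Solving: s = 5x/17
ds/dt = 5/17 · dx/dt = 5/17 · 2 = 10/17 ft/s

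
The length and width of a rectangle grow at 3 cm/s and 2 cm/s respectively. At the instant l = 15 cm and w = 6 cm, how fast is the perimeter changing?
10 cm/s

P = 2(l + w)
dP/dt = 2(dl/dt + dw/dt) = 2(3 + 2) = 10 cm/s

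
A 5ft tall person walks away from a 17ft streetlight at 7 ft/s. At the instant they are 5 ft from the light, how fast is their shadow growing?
35/12 ft/s

By similar triangles: 17/(x+s) = 5/s
Solving: s = 5x/12
ds/dt = 5/12 · dx/dt = 5/12 · 7 = 35/12 ft/s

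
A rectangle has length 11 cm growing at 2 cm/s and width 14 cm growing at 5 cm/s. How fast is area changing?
83 cm²/s

A = lw
dA/dt = w·dl/dt + l·dw/dt = 14·2 + 11·5 = 83 cm²/s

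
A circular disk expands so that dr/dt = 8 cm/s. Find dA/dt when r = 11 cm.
176π cm²/s

A = πr²
dA/dt = 2πr · dr/dt = 2π(11)(8) = 176π cm²/s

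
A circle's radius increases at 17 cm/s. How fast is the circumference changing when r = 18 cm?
34π cm/s

C = 2πr
dC/dt = 2π · dr/dt = 2π · 17 = 34π cm/s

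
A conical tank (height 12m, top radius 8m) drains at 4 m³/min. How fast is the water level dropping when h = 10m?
9/(100π) ≈ 0.02865 m/min

r/h = 8/12, so r = (2/3)h
V = (1/3)πr²h = (1/3)π((2/3)h)²h = (4/27)πh³
dV/dh = (4/9)πh²
dh/dt = (dV/dt)/(dV/dh) = -4/((4/9)π·10²) = -9/(100π) m/min
The level is dropping at 9/(100π) ≈ 0.02865 m/min.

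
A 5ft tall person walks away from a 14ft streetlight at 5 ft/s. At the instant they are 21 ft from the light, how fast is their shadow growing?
25/9 ft/s

By similar triangles: 14/(x+s) = 5/s
Solving: s = 5x/9
ds/dt = 5/9 · dx/dt = 5/9 · 5 = 25/9 ft/s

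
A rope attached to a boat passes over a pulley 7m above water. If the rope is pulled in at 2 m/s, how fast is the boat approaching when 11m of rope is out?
11√2/6 ≈ 2.593 m/s

rope² = x² + 7²
x = √(11² - 7²) = 6√2
dx/dt = (rope/x) · d(rope)/dt = (11/(6√2)) · (-2) = -11√2/6 m/s
The boat approaches at 11√2/6 ≈ 2.593 m/s.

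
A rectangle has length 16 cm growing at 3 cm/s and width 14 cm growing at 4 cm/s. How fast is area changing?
106 cm²/s

A = lw
dA/dt = w·dl/dt + l·dw/dt = 14·3 + 16·4 = 106 cm²/s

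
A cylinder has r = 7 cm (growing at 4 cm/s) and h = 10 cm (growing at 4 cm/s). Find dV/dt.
756π cm³/s

V = πr²h
dV/dt = 2πrh·dr/dt + πr²·dh/dt
= 2π(7)(10)(4) + π(7)²(4)
= 756π cm³/s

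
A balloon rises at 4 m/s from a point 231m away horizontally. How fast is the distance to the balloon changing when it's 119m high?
34√1378/689 ≈ 1.832 m/s

z² = 231² + y²
z = √(231² + 119²) = 7√1378
dz/dt = y/z · dy/dt = 119/(7√1378) · 4 = 34√1378/689 ≈ 1.832 m/s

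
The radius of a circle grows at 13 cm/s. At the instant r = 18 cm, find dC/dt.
26π cm/s

C = 2πr
dC/dt = 2π · dr/dt = 2π · 13 = 26π cm/s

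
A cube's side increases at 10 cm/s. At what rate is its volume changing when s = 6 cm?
1080 cm³/s

V = s³
dV/dt = 3s² · ds/dt = 3·6²·10 = 1080 cm³/s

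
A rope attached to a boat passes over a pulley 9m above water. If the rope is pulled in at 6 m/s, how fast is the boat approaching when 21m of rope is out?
21√10/10 ≈ 6.641 m/s

rope² = x² + 9²
x = √(21² - 9²) = 6√10
dx/dt = (rope/x) · d(rope)/dt = (21/(6√10)) · (-6) = -21√10/10 m/s
The boat approaches at 21√10/10 ≈ 6.641 m/s.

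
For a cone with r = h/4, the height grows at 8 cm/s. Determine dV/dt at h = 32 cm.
512π cm³/s

V = (1/3)π(h/4)²h = πh³/48
dV/dt = πh²/16 · 8
At h = 32: dV/dt = 512π cm³/s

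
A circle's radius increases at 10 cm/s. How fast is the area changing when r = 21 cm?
420π cm²/s

A = πr²
dA/dt = 2πr · dr/dt = 2π(21)(10) = 420π cm²/s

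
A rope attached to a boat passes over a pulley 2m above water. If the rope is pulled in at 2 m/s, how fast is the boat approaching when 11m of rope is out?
22√13/39 ≈ 2.034 m/s

rope² = x² + 2²
x = √(11² - 2²) = 3√13
dx/dt = (rope/x) · d(rope)/dt = (11/(3√13)) · (-2) = -22√13/39 m/s
The boat approaches at 22√13/39 ≈ 2.034 m/s.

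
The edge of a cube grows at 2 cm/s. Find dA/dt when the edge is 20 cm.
480 cm²/s

A = 6s²
dA/dt = 12s · ds/dt = 12·20·2 = 480 cm²/s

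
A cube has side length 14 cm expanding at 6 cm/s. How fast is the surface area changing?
1008 cm²/s

A = 6s²
dA/dt = 12s · ds/dt = 12·14·6 = 1008 cm²/s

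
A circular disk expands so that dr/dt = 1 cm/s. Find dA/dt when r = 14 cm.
28π cm²/s

A = πr²
dA/dt = 2πr · dr/dt = 2π(14)(1) = 28π cm²/s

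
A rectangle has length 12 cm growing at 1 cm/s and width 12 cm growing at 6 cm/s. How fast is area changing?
84 cm²/s

A = lw
dA/dt = w·dl/dt + l·dw/dt = 12·1 + 12·6 = 84 cm²/s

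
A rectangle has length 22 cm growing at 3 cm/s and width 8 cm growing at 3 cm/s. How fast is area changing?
90 cm²/s

A = lw
dA/dt = w·dl/dt + l·dw/dt = 8·3 + 22·3 = 90 cm²/s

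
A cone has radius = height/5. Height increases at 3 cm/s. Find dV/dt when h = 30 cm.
108π cm³/s

V = (1/3)π(h/5)²h = πh³/75
dV/dt = πh²/25 · 3
At h = 30: dV/dt = 108π cm³/s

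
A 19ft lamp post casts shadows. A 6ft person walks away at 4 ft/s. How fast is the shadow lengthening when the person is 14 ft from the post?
24/13 ft/s

By similar triangles: 19/(x+s) = 6/s
Solving: s = 6x/13
ds/dt = 6/13 · dx/dt = 6/13 · 4 = 24/13 ft/s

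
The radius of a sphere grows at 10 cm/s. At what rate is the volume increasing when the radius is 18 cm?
12960π cm³/s

V = (4/3)πr³
dV/dt = dV/dr · dr/dt = 4πr² · 10
At r = 18: dV/dt = 12960π cm³/s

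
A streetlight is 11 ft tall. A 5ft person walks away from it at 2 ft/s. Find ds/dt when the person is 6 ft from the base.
5/3 ft/s

By similar triangles: 11/(x+s) = 5/s
Solving: s = 5x/6
ds/dt = 5/6 · dx/dt = 5/6 · 2 = 5/3 ft/s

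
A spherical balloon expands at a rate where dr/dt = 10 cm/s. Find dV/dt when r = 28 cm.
31360π cm³/s

V = (4/3)πr³
dV/dt = dV/dr · dr/dt = 4πr² · 10
At r = 28: dV/dt = 31360π cm³/s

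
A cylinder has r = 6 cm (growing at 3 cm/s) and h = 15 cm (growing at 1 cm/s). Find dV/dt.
576π cm³/s

V = πr²h
dV/dt = 2πrh·dr/dt + πr²·dh/dt
= 2π(6)(15)(3) + π(6)²(1)
= 576π cm³/s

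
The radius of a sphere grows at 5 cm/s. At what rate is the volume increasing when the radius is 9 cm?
1620π cm³/s

V = (4/3)πr³
dV/dt = dV/dr · dr/dt = 4πr² · 5
At r = 9: dV/dt = 1620π cm³/s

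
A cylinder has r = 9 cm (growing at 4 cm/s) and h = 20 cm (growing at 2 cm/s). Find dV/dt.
1602π cm³/s

V = πr²h
dV/dt = 2πrh·dr/dt + πr²·dh/dt
= 2π(9)(20)(4) + π(9)²(2)
= 1602π cm³/s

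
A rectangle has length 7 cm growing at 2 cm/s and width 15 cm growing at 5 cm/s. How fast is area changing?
65 cm²/s

A = lw
dA/dt = w·dl/dt + l·dw/dt = 15·2 + 7·5 = 65 cm²/s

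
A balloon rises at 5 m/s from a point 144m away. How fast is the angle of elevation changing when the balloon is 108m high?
0.022222 rad/s

tan(θ) = y/144
sec²(θ) · dθ/dt = (1/144) · dy/dt
dθ/dt = cos²(θ)/144 · 5 = 144/(144² + 108²) · 5
dθ/dt = 0.022222 rad/s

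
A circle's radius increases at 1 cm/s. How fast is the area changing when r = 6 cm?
12π cm²/s

A = πr²
dA/dt = 2πr · dr/dt = 2π(6)(1) = 12π cm²/s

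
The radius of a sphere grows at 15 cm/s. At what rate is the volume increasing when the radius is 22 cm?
29040π cm³/s

V = (4/3)πr³
dV/dt = dV/dr · dr/dt = 4πr² · 15
At r = 22: dV/dt = 29040π cm³/s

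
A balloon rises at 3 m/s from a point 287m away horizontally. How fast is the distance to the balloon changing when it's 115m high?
345√95594/95594 ≈ 1.116 m/s

z² = 287² + y²
z = √(287² + 115²) = √95594
dz/dt = y/z · dy/dt = 115/√95594 · 3 = 345√95594/95594 ≈ 1.116 m/s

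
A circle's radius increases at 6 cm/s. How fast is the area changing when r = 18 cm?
216π cm²/s

A = πr²
dA/dt = 2πr · dr/dt = 2π(18)(6) = 216π cm²/s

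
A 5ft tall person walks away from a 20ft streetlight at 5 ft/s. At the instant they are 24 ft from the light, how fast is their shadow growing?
5/3 ft/s

By similar triangles: 20/(x+s) = 5/s
Solving: s = 5x/15
ds/dt = 5/15 · dx/dt = 1/3 · 5 = 5/3 ft/s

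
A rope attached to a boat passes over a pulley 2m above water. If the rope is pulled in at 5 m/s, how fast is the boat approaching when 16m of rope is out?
40√7/21 ≈ 5.04 m/s

rope² = x² + 2²
x = √(16² - 2²) = 6√7
dx/dt = (rope/x) · d(rope)/dt = (16/(6√7)) · (-5) = -40√7/21 m/s
The boat approaches at 40√7/21 ≈ 5.04 m/s.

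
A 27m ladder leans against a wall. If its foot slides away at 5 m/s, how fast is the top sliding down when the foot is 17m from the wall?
17√110/44 ≈ 4.052 m/s

x² + y² = 27²
2x·dx/dt + 2y·dy/dt = 0
dy/dt = -x/y · dx/dt = -17/(2√110) · 5 = -17√110/44 m/s
The top is descending at 17√110/44 ≈ 4.052 m/s.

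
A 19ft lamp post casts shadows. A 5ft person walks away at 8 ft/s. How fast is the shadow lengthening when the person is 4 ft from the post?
20/7 ft/s

By similar triangles: 19/(x+s) = 5/s
Solving: s = 5x/14
ds/dt = 5/14 · dx/dt = 5/14 · 8 = 20/7 ft/s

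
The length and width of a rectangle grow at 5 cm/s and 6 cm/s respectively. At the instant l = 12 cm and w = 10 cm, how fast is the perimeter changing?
22 cm/s

P = 2(l + w)
dP/dt = 2(dl/dt + dw/dt) = 2(5 + 6) = 22 cm/s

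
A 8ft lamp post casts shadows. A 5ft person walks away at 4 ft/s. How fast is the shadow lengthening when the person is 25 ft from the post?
20/3 ft/s

By similar triangles: 8/(x+s) = 5/s
Solving: s = 5x/3
ds/dt = 5/3 · dx/dt = 5/3 · 4 = 20/3 ft/s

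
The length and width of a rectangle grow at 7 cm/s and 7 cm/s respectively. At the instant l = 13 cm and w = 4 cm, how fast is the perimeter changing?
28 cm/s

P = 2(l + w)
dP/dt = 2(dl/dt + dw/dt) = 2(7 + 7) = 28 cm/s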